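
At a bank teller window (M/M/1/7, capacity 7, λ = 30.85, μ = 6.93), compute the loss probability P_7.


ρ = λ/μ = 30.85/6.93 = 4.4517
P_K = (1−ρ)ρ^K/(1−ρ^(K+1)) = (-3.4517·34646.034723)/(1 − 154232.347935)
= -119586.313213/-154231.347935 = 0.775370

Final: 0.775370


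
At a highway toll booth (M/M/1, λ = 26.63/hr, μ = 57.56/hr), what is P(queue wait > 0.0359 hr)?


ρ = 26.63/57.56 = 0.4626
P(Wq > t) = ρ·e^{−(μ−λ)t} = 0.4626·e^{−1.1104}
= 0.4626·0.329431 = 0.152411

Final: 0.152411


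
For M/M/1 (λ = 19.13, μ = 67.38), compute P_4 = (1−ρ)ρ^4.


ρ = 19.13/67.38 = 0.2839
P_n = (1−ρ)·ρ^n = (1 − 0.2839)·0.2839^4 = 0.7161·0.006497 = 0.004653

Final: 0.004653


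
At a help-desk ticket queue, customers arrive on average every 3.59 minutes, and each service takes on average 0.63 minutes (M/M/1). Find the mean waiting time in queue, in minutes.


λ = 60/3.59 = 16.7131 /hr
μ = 60/0.63 = 95.2381 /hr
ρ = λ/μ = 16.7131/95.2381 = 0.1755
Wq = ρ/(μ−λ) = 0.1755/(95.2381−16.7131) = 0.002235 hr
In minutes: 0.002235·60 = 0.1341 min

Final: 0.1341 min


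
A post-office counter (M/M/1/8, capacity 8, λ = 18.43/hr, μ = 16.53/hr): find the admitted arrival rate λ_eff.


ρ = 1.1149; P_K = (1−ρ)ρ^8/(1−ρ^9) = 0.165107
λ_eff = λ(1 − P_K) = 18.43·(1 − 0.165107) = 18.43·0.834893 = 15.3871 /hr

Final: 15.3871 /hr


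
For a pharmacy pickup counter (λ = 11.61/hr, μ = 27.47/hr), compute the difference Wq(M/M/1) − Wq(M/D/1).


ρ = 11.61/27.47 = 0.4226
Wq(M/M/1) = ρ/(μ−λ) = 0.4226/15.86 = 0.02665 hr
Wq(M/D/1) = ρ/(2(μ−λ)) = 0.01332 hr
Savings = 0.02665 − 0.01332 = 0.01332 hr

Final: 0.01332 hr


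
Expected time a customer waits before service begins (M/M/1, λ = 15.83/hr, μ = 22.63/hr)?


ρ = 15.83/22.63 = 0.6995
Wq = ρ/(μ−λ) = 0.6995/(22.63 − 15.83) = 0.6995/6.80 = 0.1029 hr

Final: 0.1029 hr


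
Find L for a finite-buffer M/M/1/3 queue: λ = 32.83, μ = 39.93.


ρ = 32.83/39.93 = 0.8222
L = ρ[1 − (K+1)ρ^K + Kρ^(K+1)] / [(1−ρ)(1−ρ^(K+1))]
Numerator: 0.8222·(1 − 4·0.555795 + 3·0.456969) = 0.121458
Denominator: (0.1778)·(0.543031) = 0.096557
L = 0.121458/0.096557 = 1.2579

Final: 1.2579


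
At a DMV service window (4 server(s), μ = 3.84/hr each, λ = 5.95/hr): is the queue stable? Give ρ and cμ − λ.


Total capacity cμ = 4·3.84 = 15.36/hr
ρ = λ/(cμ) = 5.95/15.36 = 0.3874
Stable ⇔ ρ < 1: YES
Spare capacity = cμ − λ = 15.36 − 5.95 = 9.41/hr

Final: ρ = 0.3874; stable; margin = 9.41/hr


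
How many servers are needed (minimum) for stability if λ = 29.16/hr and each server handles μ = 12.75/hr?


Stability requires cμ > λ ⇔ c > λ/μ.
λ/μ = 29.16/12.75 = 2.2871
Minimum integer c = ⌊2.2871⌋ + 1 = 3
Check: 3·12.75 = 38.25 > 29.16, while 2·12.75 = 25.50 ≤ 29.16

Final: 3 servers


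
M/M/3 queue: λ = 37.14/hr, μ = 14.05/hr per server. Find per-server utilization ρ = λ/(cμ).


ρ = λ/(cμ) = 37.14/(3·14.05) = 37.14/42.15 = 0.8811

Final: 0.8811


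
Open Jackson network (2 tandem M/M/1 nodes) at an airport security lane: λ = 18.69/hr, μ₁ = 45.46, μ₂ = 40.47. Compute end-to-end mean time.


Each node sees arrival rate λ = 18.69/hr (tandem ⇒ throughput preserved).
W₁ = 1/(μ₁−λ) = 1/(45.46−18.69) = 0.03736 hr
W₂ = 1/(μ₂−λ) = 1/(40.47−18.69) = 0.04591 hr
W_total = W₁ + W₂ = 0.03736 + 0.04591 = 0.08327 hr

Final: 0.08327 hr


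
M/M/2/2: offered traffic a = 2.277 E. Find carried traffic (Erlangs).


B(2,2.277) = 0.441677 (Erlang-B)
Carried load = a(1 − B) = 2.277·(1 − 0.441677) = 2.277·0.558323 = 1.2713 E

Final: 1.2713 Erlangs


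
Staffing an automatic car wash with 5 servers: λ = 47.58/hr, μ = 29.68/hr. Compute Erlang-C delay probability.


a = λ/μ = 1.6031; ρ = a/5 = 0.3206
P₀ = 0.200813 (from M/M/c formula)
C(c,a) = [a^c/(c!(1−ρ))]·P₀ = [10.58773/(120·0.6794)]·0.200813
= 0.12987·0.200813 = 0.026080

Final: 0.026080


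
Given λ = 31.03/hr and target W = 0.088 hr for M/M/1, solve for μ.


W = 1/(μ−λ) ⇒ μ − λ = 1/W = 1/0.088 = 11.3636
μ = λ + 1/W = 31.03 + 11.3636 = 42.3936 per hr

Final: 42.3936 /hr


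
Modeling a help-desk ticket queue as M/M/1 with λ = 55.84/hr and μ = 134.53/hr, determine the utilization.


ρ = λ/μ = 55.84/134.53 = 0.4151

Final: 0.4151


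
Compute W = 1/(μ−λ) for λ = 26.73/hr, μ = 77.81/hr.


W = 1/(μ−λ) = 1/(77.81 − 26.73) = 1/51.08 = 0.01958 hr

Final: 0.01958 hr


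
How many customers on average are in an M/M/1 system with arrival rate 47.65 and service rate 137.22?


ρ = λ/μ = 47.65/137.22 = 0.3473
L = ρ/(1−ρ) = 0.3473/(1 − 0.3473) = 0.3473/0.6527 = 0.5320

Final: 0.5320


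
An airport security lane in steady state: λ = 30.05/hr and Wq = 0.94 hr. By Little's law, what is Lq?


Lq = λWq = 30.05·0.94 = 28.2470

Final: 28.2470


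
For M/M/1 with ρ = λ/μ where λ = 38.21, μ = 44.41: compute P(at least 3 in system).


ρ = 38.21/44.41 = 0.8604
P(N ≥ n) = ρ^n = 0.8604^3 = 0.636926

Final: 0.636926


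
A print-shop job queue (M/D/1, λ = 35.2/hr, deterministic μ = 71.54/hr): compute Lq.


ρ = 35.2/71.54 = 0.4920
M/D/1: Lq = ρ²/(2(1−ρ)) = 0.2421/(2·0.5080) = 0.23830

Final: 0.23830


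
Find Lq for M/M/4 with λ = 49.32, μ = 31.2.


a = λ/μ = 1.5808; ρ = a/4 = 0.3952
P₀ = 0.203306
Lq = P₀·a^c·ρ / (c!·(1−ρ)²) = 0.203306·6.24416·0.3952/(24·0.36579)
= 0.05715

Final: 0.05715


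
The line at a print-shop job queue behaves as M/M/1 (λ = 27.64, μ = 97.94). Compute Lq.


ρ = 27.64/97.94 = 0.2822
Lq = ρ²/(1−ρ) = 0.07964/0.7178 = 0.1110

Final: 0.1110


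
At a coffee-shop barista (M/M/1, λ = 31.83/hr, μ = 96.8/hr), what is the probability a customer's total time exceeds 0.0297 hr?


W ~ Exponential(μ−λ) for M/M/1.
μ − λ = 96.8 − 31.83 = 64.9700
P(W > t) = e^{−(μ−λ)t} = e^{−1.9296} = 0.145205

Final: 0.145205


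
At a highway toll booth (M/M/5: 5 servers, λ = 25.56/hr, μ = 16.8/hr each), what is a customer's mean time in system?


a = 1.5214; ρ = 0.3043; P₀ = 0.218024
Lq = P₀·a^c·ρ/(c!(1−ρ)²) = 0.009311
Wq = Lq/λ = 0.009311/25.56 = 0.0003643 hr
W = Wq + 1/μ = 0.0003643 + 0.05952 = 0.05989 hr

Final: 0.05989 hr


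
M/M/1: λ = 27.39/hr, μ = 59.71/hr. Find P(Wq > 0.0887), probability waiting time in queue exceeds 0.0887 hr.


ρ = 27.39/59.71 = 0.4587
P(Wq > t) = ρ·e^{−(μ−λ)t} = 0.4587·e^{−2.8668}
= 0.4587·0.056882 = 0.026093

Final: 0.026093


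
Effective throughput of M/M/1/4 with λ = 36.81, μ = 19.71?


ρ = 1.8676; P_K = (1−ρ)ρ^4/(1−ρ^5) = 0.485936
λ_eff = λ(1 − P_K) = 36.81·(1 − 0.485936) = 36.81·0.514064 = 18.9227 /hr

Final: 18.9227 /hr


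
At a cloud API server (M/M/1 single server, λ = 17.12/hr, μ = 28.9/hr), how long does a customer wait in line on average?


ρ = 17.12/28.9 = 0.5924
Wq = ρ/(μ−λ) = 0.5924/(28.9 − 17.12) = 0.5924/11.78 = 0.05029 hr

Final: 0.05029 hr


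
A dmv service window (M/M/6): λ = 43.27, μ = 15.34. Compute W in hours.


a = 2.8207; ρ = 0.4701; P₀ = 0.058873
Lq = P₀·a^c·ρ/(c!(1−ρ)²) = 0.06896
Wq = Lq/λ = 0.06896/43.27 = 0.001594 hr
W = Wq + 1/μ = 0.001594 + 0.06519 = 0.06678 hr

Final: 0.06678 hr


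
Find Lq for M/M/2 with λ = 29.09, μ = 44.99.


a = λ/μ = 0.6466; ρ = a/2 = 0.3233
P₀ = 0.511380
Lq = P₀·a^c·ρ / (c!·(1−ρ)²) = 0.511380·0.41808·0.3233/(2·0.45793)
= 0.07547

Final: 0.07547


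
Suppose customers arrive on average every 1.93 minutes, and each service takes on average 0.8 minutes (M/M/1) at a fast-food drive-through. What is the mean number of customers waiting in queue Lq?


λ = 60/1.93 = 31.0881 /hr
μ = 60/0.8 = 75.0000 /hr
ρ = λ/μ = 31.0881/75.0000 = 0.4145
Lq = ρ²/(1−ρ) = 0.1718/0.5855 = 0.2935

Final: 0.2935


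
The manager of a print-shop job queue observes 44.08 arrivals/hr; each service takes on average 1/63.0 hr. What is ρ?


ρ = λ/μ = 44.08/63.0 = 0.6997

Final: 0.6997


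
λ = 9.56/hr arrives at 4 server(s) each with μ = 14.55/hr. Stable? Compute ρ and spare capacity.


Total capacity cμ = 4·14.55 = 58.20/hr
ρ = λ/(cμ) = 9.56/58.20 = 0.1643
Stable ⇔ ρ < 1: YES
Spare capacity = cμ − λ = 58.20 − 9.56 = 48.64/hr

Final: ρ = 0.1643; stable; margin = 48.64/hr


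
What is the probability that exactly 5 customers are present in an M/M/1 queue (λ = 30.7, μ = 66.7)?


ρ = 30.7/66.7 = 0.4603
P_n = (1−ρ)·ρ^n = (1 − 0.4603)·0.4603^5 = 0.5397·0.020657 = 0.011149

Final: 0.011149


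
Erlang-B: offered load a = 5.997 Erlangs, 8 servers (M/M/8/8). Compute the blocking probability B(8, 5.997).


B(c,a) = (a^c/c!) / Σ_{k=0}^{c} a^k/k!
a^8/8! = 41.490806
Σ terms (k=0..8): 1.00000 + 5.99700 + 17.98200 + 35.94603 + 53.89208 + 64.63816 + 64.60584 + 55.34875 + 41.49081 = 340.900671
B = 41.490806/340.900671 = 0.121709

Final: 0.121709


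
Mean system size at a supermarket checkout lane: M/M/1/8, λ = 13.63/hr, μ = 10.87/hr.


ρ = 13.63/10.87 = 1.2539
L = ρ[1 − (K+1)ρ^K + Kρ^(K+1)] / [(1−ρ)(1−ρ^(K+1))]
Numerator: 1.2539·(1 − 9·6.111256 + 8·7.662964) = 9.156562
Denominator: (-0.2539)·(-6.662964) = 1.691792
L = 9.156562/1.691792 = 5.4123

Final: 5.4123


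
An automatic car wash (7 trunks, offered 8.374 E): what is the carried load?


B(7,8.374) = 0.328854 (Erlang-B)
Carried load = a(1 − B) = 8.374·(1 − 0.328854) = 8.374·0.671146 = 5.6202 E

Final: 5.6202 Erlangs


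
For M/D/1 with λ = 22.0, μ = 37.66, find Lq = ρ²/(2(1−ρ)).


ρ = 22.0/37.66 = 0.5842
M/D/1: Lq = ρ²/(2(1−ρ)) = 0.3413/(2·0.4158) = 0.41034

Final: 0.41034


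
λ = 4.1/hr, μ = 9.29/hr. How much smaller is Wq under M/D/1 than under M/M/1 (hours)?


ρ = 4.1/9.29 = 0.4413
Wq(M/M/1) = ρ/(μ−λ) = 0.4413/5.19 = 0.08504 hr
Wq(M/D/1) = ρ/(2(μ−λ)) = 0.04252 hr
Savings = 0.08504 − 0.04252 = 0.04252 hr

Final: 0.04252 hr


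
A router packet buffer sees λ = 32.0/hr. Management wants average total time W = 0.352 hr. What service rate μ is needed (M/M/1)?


W = 1/(μ−λ) ⇒ μ − λ = 1/W = 1/0.352 = 2.8409
μ = λ + 1/W = 32.0 + 2.8409 = 34.8409 per hr

Final: 34.8409 /hr


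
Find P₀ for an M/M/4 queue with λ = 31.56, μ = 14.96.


a = λ/μ = 31.56/14.96 = 2.1096; ρ = a/c = 0.5274
Σ_{k=0}^{3} a^k/k! (terms k=0..3) = 1.00000 + 2.10963 + 2.22526 + 1.56482 = 6.89971
Tail: a^4/(4!(1−ρ)) = 19.80713/(24·0.4726) = 1.74631
P₀ = 1/(6.89971 + 1.74631) = 1/8.64602 = 0.115660

Final: 0.115660


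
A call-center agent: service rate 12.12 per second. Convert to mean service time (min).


Mean service time = 1/μ = 1/12.12 second = 0.08251 second
In minutes: 0.08251 × 0.0166667 = 0.001375 min

Final: 0.001375 min


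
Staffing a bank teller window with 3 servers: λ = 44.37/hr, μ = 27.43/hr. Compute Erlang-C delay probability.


a = λ/μ = 1.6176; ρ = a/3 = 0.5392
P₀ = 0.183263 (from M/M/c formula)
C(c,a) = [a^c/(c!(1−ρ))]·P₀ = [4.23244/(6·0.4608)]·0.183263
= 1.53080·0.183263 = 0.280539

Final: 0.280539


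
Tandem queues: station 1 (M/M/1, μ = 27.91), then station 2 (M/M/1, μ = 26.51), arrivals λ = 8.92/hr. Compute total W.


Each node sees arrival rate λ = 8.92/hr (tandem ⇒ throughput preserved).
W₁ = 1/(μ₁−λ) = 1/(27.91−8.92) = 0.05266 hr
W₂ = 1/(μ₂−λ) = 1/(26.51−8.92) = 0.05685 hr
W_total = W₁ + W₂ = 0.05266 + 0.05685 = 0.10951 hr

Final: 0.10951 hr


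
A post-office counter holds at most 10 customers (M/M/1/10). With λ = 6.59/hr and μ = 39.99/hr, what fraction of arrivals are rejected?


ρ = λ/μ = 6.59/39.99 = 0.1648
P_K = (1−ρ)ρ^K/(1−ρ^(K+1)) = (0.8352·0.00000001477)/(1 − 0.000000002434)
= 0.00000001233/1.000000 = 0.00000001233

Final: 0.00000001233


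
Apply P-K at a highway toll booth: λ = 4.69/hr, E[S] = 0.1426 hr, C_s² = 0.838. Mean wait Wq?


ρ = λ·E[S] = 4.69·0.1426 = 0.6688
E[S²] = E[S]²(1+C_s²) = 0.1426²·(1+0.838) = 0.037375
Wq = λ·E[S²]/(2(1−ρ)) = 4.69·0.037375/(2·0.3312) = 0.26462 hr

Final: 0.26462 hr


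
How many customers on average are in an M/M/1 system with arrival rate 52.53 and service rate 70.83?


ρ = λ/μ = 52.53/70.83 = 0.7416
L = ρ/(1−ρ) = 0.7416/(1 − 0.7416) = 0.7416/0.2584 = 2.8705

Final: 2.8705


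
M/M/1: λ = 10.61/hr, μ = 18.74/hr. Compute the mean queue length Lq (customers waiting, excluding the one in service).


ρ = 10.61/18.74 = 0.5662
Lq = ρ²/(1−ρ) = 0.3205/0.4338 = 0.7389

Final: 0.7389


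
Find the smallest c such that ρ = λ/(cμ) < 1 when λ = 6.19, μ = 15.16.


Stability requires cμ > λ ⇔ c > λ/μ.
λ/μ = 6.19/15.16 = 0.4083
Minimum integer c = ⌊0.4083⌋ + 1 = 1
Check: 1·15.16 = 15.16 > 6.19, while 0·15.16 = 0.00 ≤ 6.19

Final: 1 servers


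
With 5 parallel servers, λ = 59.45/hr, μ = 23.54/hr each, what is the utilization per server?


ρ = λ/(cμ) = 59.45/(5·23.54) = 59.45/117.70 = 0.5051

Final: 0.5051


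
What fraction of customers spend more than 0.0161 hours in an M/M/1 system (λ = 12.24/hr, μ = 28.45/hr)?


W ~ Exponential(μ−λ) for M/M/1.
μ − λ = 28.45 − 12.24 = 16.2100
P(W > t) = e^{−(μ−λ)t} = e^{−0.2610} = 0.770296

Final: 0.770296


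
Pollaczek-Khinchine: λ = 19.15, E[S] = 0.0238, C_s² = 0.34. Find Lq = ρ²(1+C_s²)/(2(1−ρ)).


ρ = λ·E[S] = 19.15·0.0238 = 0.4558
Lq = ρ²(1+C_s²)/(2(1−ρ)) = 0.2077·(1+0.34)/(2·0.5442)
= 0.2077·1.3400/1.0885 = 0.25573

Final: 0.25573


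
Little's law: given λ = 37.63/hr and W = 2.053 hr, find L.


L = λW = 37.63·2.053 = 77.2544

Final: 77.2544


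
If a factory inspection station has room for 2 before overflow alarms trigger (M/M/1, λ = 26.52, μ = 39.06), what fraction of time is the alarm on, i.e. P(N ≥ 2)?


ρ = 26.52/39.06 = 0.6790
P(N ≥ n) = ρ^n = 0.6790^2 = 0.460981

Final: 0.460981


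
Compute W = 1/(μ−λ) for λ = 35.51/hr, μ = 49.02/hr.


W = 1/(μ−λ) = 1/(49.02 − 35.51) = 1/13.51 = 0.07402 hr

Final: 0.07402 hr


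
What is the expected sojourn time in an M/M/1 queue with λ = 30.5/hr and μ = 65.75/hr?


W = 1/(μ−λ) = 1/(65.75 − 30.5) = 1/35.25 = 0.02837 hr

Final: 0.02837 hr


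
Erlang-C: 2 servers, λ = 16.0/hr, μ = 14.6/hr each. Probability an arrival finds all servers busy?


a = λ/μ = 1.0959; ρ = a/2 = 0.5479
P₀ = 0.292035 (from M/M/c formula)
C(c,a) = [a^c/(c!(1−ρ))]·P₀ = [1.20098/(2·0.4521)]·0.292035
= 1.32835·0.292035 = 0.387926

Final: 0.387926


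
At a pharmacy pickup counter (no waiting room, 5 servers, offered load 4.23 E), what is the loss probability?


B(c,a) = (a^c/c!) / Σ_{k=0}^{c} a^k/k!
a^5/5! = 11.285494
Σ terms (k=0..5): 1.00000 + 4.23000 + 8.94645 + 12.61449 + 13.33983 + 11.28549 = 51.416267
B = 11.285494/51.416267 = 0.219493

Final: 0.219493


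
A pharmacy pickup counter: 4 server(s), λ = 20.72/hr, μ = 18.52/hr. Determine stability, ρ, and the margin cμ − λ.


Total capacity cμ = 4·18.52 = 74.08/hr
ρ = λ/(cμ) = 20.72/74.08 = 0.2797
Stable ⇔ ρ < 1: YES
Spare capacity = cμ − λ = 74.08 − 20.72 = 53.36/hr

Final: ρ = 0.2797; stable; margin = 53.36/hr


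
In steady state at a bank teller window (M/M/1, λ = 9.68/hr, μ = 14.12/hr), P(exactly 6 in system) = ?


ρ = 9.68/14.12 = 0.6856
P_n = (1−ρ)·ρ^n = (1 − 0.6856)·0.6856^6 = 0.3144·0.103811 = 0.032643

Final: 0.032643


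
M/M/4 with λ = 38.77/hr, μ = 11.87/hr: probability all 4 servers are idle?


a = λ/μ = 38.77/11.87 = 3.2662; ρ = a/c = 0.8166
Σ_{k=0}^{3} a^k/k! (terms k=0..3) = 1.00000 + 3.26622 + 5.33409 + 5.80743 = 15.40774
Tail: a^4/(4!(1−ρ)) = 113.80998/(24·0.1834) = 25.85007
P₀ = 1/(15.40774 + 25.85007) = 1/41.25780 = 0.024238

Final: 0.024238


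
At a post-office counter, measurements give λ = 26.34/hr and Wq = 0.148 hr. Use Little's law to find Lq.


Lq = λWq = 26.34·0.148 = 3.8983

Final: 3.8983


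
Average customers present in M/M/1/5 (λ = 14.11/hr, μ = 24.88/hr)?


ρ = 14.11/24.88 = 0.5671
L = ρ[1 − (K+1)ρ^K + Kρ^(K+1)] / [(1−ρ)(1−ρ^(K+1))]
Numerator: 0.5671·(1 − 6·0.058666 + 5·0.033271) = 0.461841
Denominator: (0.4329)·(0.966729) = 0.418476
L = 0.461841/0.418476 = 1.1036

Final: 1.1036


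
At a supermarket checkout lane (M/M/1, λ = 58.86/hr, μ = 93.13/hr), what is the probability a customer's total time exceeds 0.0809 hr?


W ~ Exponential(μ−λ) for M/M/1.
μ − λ = 93.13 − 58.86 = 34.2700
P(W > t) = e^{−(μ−λ)t} = e^{−2.7724} = 0.062509

Final: 0.062509


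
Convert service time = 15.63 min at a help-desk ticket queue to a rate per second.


μ = 1/(service time) in consistent units.
1 second = 0.0166667 min, so μ = 0.0166667/15.63 = 0.001066 per second

Final: 0.001066 /sec


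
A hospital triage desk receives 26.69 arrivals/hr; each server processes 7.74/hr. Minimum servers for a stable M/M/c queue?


Stability requires cμ > λ ⇔ c > λ/μ.
λ/μ = 26.69/7.74 = 3.4483
Minimum integer c = ⌊3.4483⌋ + 1 = 4
Check: 4·7.74 = 30.96 > 26.69, while 3·7.74 = 23.22 ≤ 26.69

Final: 4 servers


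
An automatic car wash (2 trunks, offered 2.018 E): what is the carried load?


B(2,2.018) = 0.402868 (Erlang-B)
Carried load = a(1 − B) = 2.018·(1 − 0.402868) = 2.018·0.597132 = 1.2050 E

Final: 1.2050 Erlangs


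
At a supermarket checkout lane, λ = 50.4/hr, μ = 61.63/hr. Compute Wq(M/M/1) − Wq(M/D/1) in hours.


ρ = 50.4/61.63 = 0.8178
Wq(M/M/1) = ρ/(μ−λ) = 0.8178/11.23 = 0.07282 hr
Wq(M/D/1) = ρ/(2(μ−λ)) = 0.03641 hr
Savings = 0.07282 − 0.03641 = 0.03641 hr

Final: 0.03641 hr


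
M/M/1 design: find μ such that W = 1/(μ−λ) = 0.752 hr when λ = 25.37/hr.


W = 1/(μ−λ) ⇒ μ − λ = 1/W = 1/0.752 = 1.3298
μ = λ + 1/W = 25.37 + 1.3298 = 26.6998 per hr

Final: 26.6998 /hr


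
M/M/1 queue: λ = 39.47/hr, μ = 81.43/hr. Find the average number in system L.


ρ = λ/μ = 39.47/81.43 = 0.4847
L = ρ/(1−ρ) = 0.4847/(1 − 0.4847) = 0.4847/0.5153 = 0.9407

Final: 0.9407


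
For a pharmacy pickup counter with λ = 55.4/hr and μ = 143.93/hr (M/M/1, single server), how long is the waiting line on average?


ρ = 55.4/143.93 = 0.3849
Lq = ρ²/(1−ρ) = 0.1482/0.6151 = 0.2409

Final: 0.2409


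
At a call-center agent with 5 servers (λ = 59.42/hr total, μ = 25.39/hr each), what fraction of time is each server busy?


ρ = λ/(cμ) = 59.42/(5·25.39) = 59.42/126.95 = 0.4681

Final: 0.4681


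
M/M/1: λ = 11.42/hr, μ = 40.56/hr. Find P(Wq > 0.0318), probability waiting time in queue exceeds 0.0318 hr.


ρ = 11.42/40.56 = 0.2816
P(Wq > t) = ρ·e^{−(μ−λ)t} = 0.2816·e^{−0.9267}
= 0.2816·0.395877 = 0.111462

Final: 0.111462


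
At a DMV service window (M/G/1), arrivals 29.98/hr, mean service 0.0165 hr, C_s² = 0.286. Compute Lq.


ρ = λ·E[S] = 29.98·0.0165 = 0.4947
Lq = ρ²(1+C_s²)/(2(1−ρ)) = 0.2447·(1+0.286)/(2·0.5053)
= 0.2447·1.2860/1.0107 = 0.31136

Final: 0.31136


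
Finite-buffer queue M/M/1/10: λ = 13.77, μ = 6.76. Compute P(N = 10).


ρ = λ/μ = 13.77/6.76 = 2.0370
P_K = (1−ρ)ρ^K/(1−ρ^(K+1)) = (-1.0370·1229.907481)/(1 − 2505.299706)
= -1275.392225/-2504.299706 = 0.509281

Final: 0.509281


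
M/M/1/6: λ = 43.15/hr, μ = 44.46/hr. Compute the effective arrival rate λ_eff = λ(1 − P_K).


ρ = 0.9705; P_K = (1−ρ)ρ^6/(1−ρ^7) = 0.130365
λ_eff = λ(1 − P_K) = 43.15·(1 − 0.130365) = 43.15·0.869635 = 37.5248 /hr

Final: 37.5248 /hr


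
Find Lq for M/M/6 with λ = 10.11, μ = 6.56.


a = λ/μ = 1.5412; ρ = a/6 = 0.2569
P₀ = 0.214069
Lq = P₀·a^c·ρ / (c!·(1−ρ)²) = 0.214069·13.39936·0.2569/(720·0.55226)
= 0.001853

Final: 0.001853


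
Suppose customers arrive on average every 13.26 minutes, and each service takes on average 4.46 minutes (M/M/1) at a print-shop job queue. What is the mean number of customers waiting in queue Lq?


λ = 60/13.26 = 4.5249 /hr
μ = 60/4.46 = 13.4529 /hr
ρ = λ/μ = 4.5249/13.4529 = 0.3363
Lq = ρ²/(1−ρ) = 0.1131/0.6637 = 0.1705

Final: 0.1705


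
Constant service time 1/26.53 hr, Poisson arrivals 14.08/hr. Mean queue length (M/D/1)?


ρ = 14.08/26.53 = 0.5307
M/D/1: Lq = ρ²/(2(1−ρ)) = 0.2817/(2·0.4693) = 0.30010

Final: 0.30010


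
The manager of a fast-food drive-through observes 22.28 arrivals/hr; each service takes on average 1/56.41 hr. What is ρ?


ρ = λ/μ = 22.28/56.41 = 0.3950

Final: 0.3950


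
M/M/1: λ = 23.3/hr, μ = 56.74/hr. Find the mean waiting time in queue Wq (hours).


ρ = 23.3/56.74 = 0.4106
Wq = ρ/(μ−λ) = 0.4106/(56.74 − 23.3) = 0.4106/33.44 = 0.01228 hr

Final: 0.01228 hr


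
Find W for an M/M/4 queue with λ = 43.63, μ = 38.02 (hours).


a = 1.1476; ρ = 0.2869; P₀ = 0.316537
Lq = P₀·a^c·ρ/(c!(1−ρ)²) = 0.01290
Wq = Lq/λ = 0.01290/43.63 = 0.0002957 hr
W = Wq + 1/μ = 0.0002957 + 0.02630 = 0.02660 hr

Final: 0.02660 hr


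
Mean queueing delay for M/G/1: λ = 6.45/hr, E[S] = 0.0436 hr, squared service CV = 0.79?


ρ = λ·E[S] = 6.45·0.0436 = 0.2812
E[S²] = E[S]²(1+C_s²) = 0.0436²·(1+0.79) = 0.003403
Wq = λ·E[S²]/(2(1−ρ)) = 6.45·0.003403/(2·0.7188) = 0.01527 hr

Final: 0.01527 hr


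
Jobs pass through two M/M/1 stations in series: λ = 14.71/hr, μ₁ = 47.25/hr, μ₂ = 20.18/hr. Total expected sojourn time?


Each node sees arrival rate λ = 14.71/hr (tandem ⇒ throughput preserved).
W₁ = 1/(μ₁−λ) = 1/(47.25−14.71) = 0.03073 hr
W₂ = 1/(μ₂−λ) = 1/(20.18−14.71) = 0.18282 hr
W_total = W₁ + W₂ = 0.03073 + 0.18282 = 0.21355 hr

Final: 0.21355 hr


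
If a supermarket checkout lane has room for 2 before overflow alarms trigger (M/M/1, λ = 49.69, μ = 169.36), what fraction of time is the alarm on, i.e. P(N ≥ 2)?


ρ = 49.69/169.36 = 0.2934
P(N ≥ n) = ρ^n = 0.2934^2 = 0.086083

Final: 0.086083


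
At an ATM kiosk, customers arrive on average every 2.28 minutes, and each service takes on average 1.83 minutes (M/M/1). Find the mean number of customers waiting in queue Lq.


λ = 60/2.28 = 26.3158 /hr
μ = 60/1.83 = 32.7869 /hr
ρ = λ/μ = 26.3158/32.7869 = 0.8026
Lq = ρ²/(1−ρ) = 0.6442/0.1974 = 3.2640

Final: 3.2640


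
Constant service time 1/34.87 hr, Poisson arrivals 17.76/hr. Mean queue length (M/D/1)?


ρ = 17.76/34.87 = 0.5093
M/D/1: Lq = ρ²/(2(1−ρ)) = 0.2594/(2·0.4907) = 0.26433

Final: 0.26433


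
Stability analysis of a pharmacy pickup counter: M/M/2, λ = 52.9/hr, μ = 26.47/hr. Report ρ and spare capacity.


Total capacity cμ = 2·26.47 = 52.94/hr
ρ = λ/(cμ) = 52.9/52.94 = 0.9992
Stable ⇔ ρ < 1: YES
Spare capacity = cμ − λ = 52.94 − 52.9 = 0.04/hr

Final: ρ = 0.9992; stable; margin = 0.04/hr


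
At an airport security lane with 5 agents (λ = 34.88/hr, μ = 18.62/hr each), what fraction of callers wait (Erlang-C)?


a = λ/μ = 1.8733; ρ = a/5 = 0.3747
P₀ = 0.152816 (from M/M/c formula)
C(c,a) = [a^c/(c!(1−ρ))]·P₀ = [23.06662/(120·0.6253)]·0.152816
= 0.30738·0.152816 = 0.046973

Final: 0.046973


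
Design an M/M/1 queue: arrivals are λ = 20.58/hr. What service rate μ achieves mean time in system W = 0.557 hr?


W = 1/(μ−λ) ⇒ μ − λ = 1/W = 1/0.557 = 1.7953
μ = λ + 1/W = 20.58 + 1.7953 = 22.3753 per hr

Final: 22.3753 /hr


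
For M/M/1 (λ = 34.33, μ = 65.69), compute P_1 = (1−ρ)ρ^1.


ρ = 34.33/65.69 = 0.5226
P_n = (1−ρ)·ρ^n = (1 − 0.5226)·0.5226^1 = 0.4774·0.522606 = 0.249489

Final: 0.249489


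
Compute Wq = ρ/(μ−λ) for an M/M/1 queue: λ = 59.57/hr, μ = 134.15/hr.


ρ = 59.57/134.15 = 0.4441
Wq = ρ/(μ−λ) = 0.4441/(134.15 − 59.57) = 0.4441/74.58 = 0.005954 hr

Final: 0.005954 hr


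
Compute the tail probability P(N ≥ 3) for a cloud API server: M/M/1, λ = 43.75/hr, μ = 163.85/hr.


ρ = 43.75/163.85 = 0.2670
P(N ≥ n) = ρ^n = 0.2670^3 = 0.019037

Final: 0.019037


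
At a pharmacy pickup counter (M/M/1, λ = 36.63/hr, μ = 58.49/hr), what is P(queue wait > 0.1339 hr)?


ρ = 36.63/58.49 = 0.6263
P(Wq > t) = ρ·e^{−(μ−λ)t} = 0.6263·e^{−2.9271}
= 0.6263·0.053555 = 0.033539

Final: 0.033539


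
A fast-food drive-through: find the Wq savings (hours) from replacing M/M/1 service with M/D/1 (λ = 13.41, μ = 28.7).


ρ = 13.41/28.7 = 0.4672
Wq(M/M/1) = ρ/(μ−λ) = 0.4672/15.29 = 0.03056 hr
Wq(M/D/1) = ρ/(2(μ−λ)) = 0.01528 hr
Savings = 0.03056 − 0.01528 = 0.01528 hr

Final: 0.01528 hr


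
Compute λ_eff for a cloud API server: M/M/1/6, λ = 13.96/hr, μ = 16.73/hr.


ρ = 0.8344; P_K = (1−ρ)ρ^6/(1−ρ^7) = 0.077802
λ_eff = λ(1 − P_K) = 13.96·(1 − 0.077802) = 13.96·0.922198 = 12.8739 /hr

Final: 12.8739 /hr


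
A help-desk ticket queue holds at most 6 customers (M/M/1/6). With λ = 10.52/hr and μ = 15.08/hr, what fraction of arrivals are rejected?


ρ = λ/μ = 10.52/15.08 = 0.6976
P_K = (1−ρ)ρ^K/(1−ρ^(K+1)) = (0.3024·0.115262)/(1 − 0.080408)
= 0.034854/0.919592 = 0.037901

Final: 0.037901


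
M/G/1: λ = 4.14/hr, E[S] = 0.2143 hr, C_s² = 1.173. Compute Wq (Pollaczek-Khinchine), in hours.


ρ = λ·E[S] = 4.14·0.2143 = 0.8872
E[S²] = E[S]²(1+C_s²) = 0.2143²·(1+1.173) = 0.099794
Wq = λ·E[S²]/(2(1−ρ)) = 4.14·0.099794/(2·0.1128) = 1.83136 hr

Final: 1.83136 hr


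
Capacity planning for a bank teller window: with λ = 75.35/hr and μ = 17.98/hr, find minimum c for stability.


Stability requires cμ > λ ⇔ c > λ/μ.
λ/μ = 75.35/17.98 = 4.1908
Minimum integer c = ⌊4.1908⌋ + 1 = 5
Check: 5·17.98 = 89.90 > 75.35, while 4·17.98 = 71.92 ≤ 75.35

Final: 5 servers


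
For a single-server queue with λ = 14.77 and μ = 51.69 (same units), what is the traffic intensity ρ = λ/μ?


ρ = λ/μ = 14.77/51.69 = 0.2857

Final: 0.2857


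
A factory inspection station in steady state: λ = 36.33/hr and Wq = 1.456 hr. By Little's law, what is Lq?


Lq = λWq = 36.33·1.456 = 52.8965

Final: 52.8965


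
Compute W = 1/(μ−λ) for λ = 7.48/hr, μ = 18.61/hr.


W = 1/(μ−λ) = 1/(18.61 − 7.48) = 1/11.13 = 0.08985 hr

Final: 0.08985 hr


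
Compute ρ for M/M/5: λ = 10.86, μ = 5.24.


ρ = λ/(cμ) = 10.86/(5·5.24) = 10.86/26.20 = 0.4145

Final: 0.4145


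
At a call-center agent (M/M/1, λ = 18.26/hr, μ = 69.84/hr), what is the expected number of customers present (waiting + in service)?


ρ = λ/μ = 18.26/69.84 = 0.2615
L = ρ/(1−ρ) = 0.2615/(1 − 0.2615) = 0.2615/0.7385 = 0.3540

Final: 0.3540


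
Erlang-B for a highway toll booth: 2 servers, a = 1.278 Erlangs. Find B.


B(c,a) = (a^c/c!) / Σ_{k=0}^{c} a^k/k!
a^2/2! = 0.816642
Σ terms (k=0..2): 1.00000 + 1.27800 + 0.81664 = 3.094642
B = 0.816642/3.094642 = 0.263889

Final: 0.263889


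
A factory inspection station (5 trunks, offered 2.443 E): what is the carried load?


B(5,2.443) = 0.065528 (Erlang-B)
Carried load = a(1 − B) = 2.443·(1 − 0.065528) = 2.443·0.934472 = 2.2829 E

Final: 2.2829 Erlangs


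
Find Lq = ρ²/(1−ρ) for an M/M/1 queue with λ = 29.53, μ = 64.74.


ρ = 29.53/64.74 = 0.4561
Lq = ρ²/(1−ρ) = 0.2081/0.5439 = 0.3825

Final: 0.3825


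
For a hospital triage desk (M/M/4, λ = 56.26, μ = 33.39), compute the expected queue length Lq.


a = λ/μ = 1.6849; ρ = a/4 = 0.4212
P₀ = 0.182417
Lq = P₀·a^c·ρ / (c!·(1−ρ)²) = 0.182417·8.05997·0.4212/(24·0.33497)
= 0.07704

Final: 0.07704


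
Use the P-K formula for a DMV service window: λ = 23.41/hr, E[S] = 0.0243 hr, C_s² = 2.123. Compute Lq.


ρ = λ·E[S] = 23.41·0.0243 = 0.5689
Lq = ρ²(1+C_s²)/(2(1−ρ)) = 0.3236·(1+2.123)/(2·0.4311)
= 0.3236·3.1230/0.8623 = 1.17204

Final: 1.17204


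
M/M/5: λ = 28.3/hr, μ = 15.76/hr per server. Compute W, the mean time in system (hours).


a = 1.7957; ρ = 0.3591; P₀ = 0.165318
Lq = P₀·a^c·ρ/(c!(1−ρ)²) = 0.02249
Wq = Lq/λ = 0.02249/28.3 = 0.0007948 hr
W = Wq + 1/μ = 0.0007948 + 0.06345 = 0.06425 hr

Final: 0.06425 hr


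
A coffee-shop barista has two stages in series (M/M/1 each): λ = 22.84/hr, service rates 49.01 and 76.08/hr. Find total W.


Each node sees arrival rate λ = 22.84/hr (tandem ⇒ throughput preserved).
W₁ = 1/(μ₁−λ) = 1/(49.01−22.84) = 0.03821 hr
W₂ = 1/(μ₂−λ) = 1/(76.08−22.84) = 0.01878 hr
W_total = W₁ + W₂ = 0.03821 + 0.01878 = 0.05699 hr

Final: 0.05699 hr


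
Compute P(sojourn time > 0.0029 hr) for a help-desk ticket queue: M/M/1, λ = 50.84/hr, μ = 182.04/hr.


W ~ Exponential(μ−λ) for M/M/1.
μ − λ = 182.04 − 50.84 = 131.2000
P(W > t) = e^{−(μ−λ)t} = e^{−0.3805} = 0.683533

Final: 0.683533


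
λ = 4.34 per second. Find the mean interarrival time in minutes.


Mean interarrival time = 1/λ = 1/4.34 second = 0.23041 second
In minutes: 0.23041 × 0.0166667 = 0.003840 min

Final: 0.003840 min


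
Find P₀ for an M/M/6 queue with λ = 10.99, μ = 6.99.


a = λ/μ = 10.99/6.99 = 1.5722; ρ = a/c = 0.2620
Σ_{k=0}^{5} a^k/k! (terms k=0..5) = 1.00000 + 1.57225 + 1.23598 + 0.64775 + 0.25461 + 0.08006 = 4.79065
Tail: a^6/(6!(1−ρ)) = 15.10508/(720·0.7380) = 0.02843
P₀ = 1/(4.79065 + 0.02843) = 1/4.81908 = 0.207509

Final: 0.207509


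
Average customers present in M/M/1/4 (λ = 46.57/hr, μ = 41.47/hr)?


ρ = 46.57/41.47 = 1.1230
L = ρ[1 − (K+1)ρ^K + Kρ^(K+1)] / [(1−ρ)(1−ρ^(K+1))]
Numerator: 1.1230·(1 − 5·1.590336 + 4·1.785916) = 0.215596
Denominator: (-0.1230)·(-0.785916) = 0.096652
L = 0.215596/0.096652 = 2.2306

Final: 2.2306


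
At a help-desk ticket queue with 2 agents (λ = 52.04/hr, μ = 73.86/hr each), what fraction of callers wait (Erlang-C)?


a = λ/μ = 0.7046; ρ = a/2 = 0.3523
P₀ = 0.478975 (from M/M/c formula)
C(c,a) = [a^c/(c!(1−ρ))]·P₀ = [0.49643/(2·0.6477)]·0.478975
= 0.38322·0.478975 = 0.183551

Final: 0.183551


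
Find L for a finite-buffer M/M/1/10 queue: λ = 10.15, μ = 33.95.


ρ = 10.15/33.95 = 0.2990
L = ρ[1 − (K+1)ρ^K + Kρ^(K+1)] / [(1−ρ)(1−ρ^(K+1))]
Numerator: 0.2990·(1 − 11·0.000005705 + 10·0.000001706) = 0.298955
Denominator: (0.7010)·(0.999998) = 0.701030
L = 0.298955/0.701030 = 0.4265

Final: 0.4265


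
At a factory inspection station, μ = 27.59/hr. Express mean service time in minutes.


Mean service time = 1/μ = 1/27.59 hour = 0.03625 hour
In minutes: 0.03625 × 60 = 2.1747 min

Final: 2.1747 min


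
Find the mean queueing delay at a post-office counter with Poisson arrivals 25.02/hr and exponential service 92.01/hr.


ρ = 25.02/92.01 = 0.2719
Wq = ρ/(μ−λ) = 0.2719/(92.01 − 25.02) = 0.2719/66.99 = 0.004059 hr

Final: 0.004059 hr


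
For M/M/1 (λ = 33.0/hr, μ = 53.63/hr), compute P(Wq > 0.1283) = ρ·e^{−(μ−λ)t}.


ρ = 33.0/53.63 = 0.6153
P(Wq > t) = ρ·e^{−(μ−λ)t} = 0.6153·e^{−2.6468}
= 0.6153·0.070876 = 0.043612

Final: 0.043612


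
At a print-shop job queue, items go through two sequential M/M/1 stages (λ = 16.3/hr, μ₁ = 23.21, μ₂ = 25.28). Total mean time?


Each node sees arrival rate λ = 16.3/hr (tandem ⇒ throughput preserved).
W₁ = 1/(μ₁−λ) = 1/(23.21−16.3) = 0.14472 hr
W₂ = 1/(μ₂−λ) = 1/(25.28−16.3) = 0.11136 hr
W_total = W₁ + W₂ = 0.14472 + 0.11136 = 0.25608 hr

Final: 0.25608 hr


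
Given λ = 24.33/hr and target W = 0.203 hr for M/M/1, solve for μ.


W = 1/(μ−λ) ⇒ μ − λ = 1/W = 1/0.203 = 4.9261
μ = λ + 1/W = 24.33 + 4.9261 = 29.2561 per hr

Final: 29.2561 /hr


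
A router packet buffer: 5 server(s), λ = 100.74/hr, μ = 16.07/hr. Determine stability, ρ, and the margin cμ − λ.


Total capacity cμ = 5·16.07 = 80.35/hr
ρ = λ/(cμ) = 100.74/80.35 = 1.2538
Stable ⇔ ρ < 1: NO
Spare capacity = cμ − λ = 80.35 − 100.74 = -20.39/hr

Final: ρ = 1.2538; unstable; margin = -20.39/hr


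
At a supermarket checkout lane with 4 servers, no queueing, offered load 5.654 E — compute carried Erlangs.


B(4,5.654) = 0.446606 (Erlang-B)
Carried load = a(1 − B) = 5.654·(1 − 0.446606) = 5.654·0.553394 = 3.1289 E

Final: 3.1289 Erlangs


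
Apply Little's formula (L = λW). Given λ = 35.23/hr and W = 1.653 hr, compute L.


L = λW = 35.23·1.653 = 58.2352

Final: 58.2352


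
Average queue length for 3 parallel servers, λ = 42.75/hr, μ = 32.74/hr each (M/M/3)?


a = λ/μ = 1.3057; ρ = a/3 = 0.4352
P₀ = 0.262108
Lq = P₀·a^c·ρ / (c!·(1−ρ)²) = 0.262108·2.22624·0.4352/(6·0.31895)
= 0.13272

Final: 0.13272


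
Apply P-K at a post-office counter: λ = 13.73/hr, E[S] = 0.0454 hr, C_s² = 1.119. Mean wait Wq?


ρ = λ·E[S] = 13.73·0.0454 = 0.6233
E[S²] = E[S]²(1+C_s²) = 0.0454²·(1+1.119) = 0.004368
Wq = λ·E[S²]/(2(1−ρ)) = 13.73·0.004368/(2·0.3767) = 0.07960 hr

Final: 0.07960 hr


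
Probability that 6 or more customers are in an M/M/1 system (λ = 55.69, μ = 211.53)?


ρ = 55.69/211.53 = 0.2633
P(N ≥ n) = ρ^n = 0.2633^6 = 0.0003330

Final: 0.0003330


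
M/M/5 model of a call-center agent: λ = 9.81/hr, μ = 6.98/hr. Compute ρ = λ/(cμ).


ρ = λ/(cμ) = 9.81/(5·6.98) = 9.81/34.90 = 0.2811

Final: 0.2811


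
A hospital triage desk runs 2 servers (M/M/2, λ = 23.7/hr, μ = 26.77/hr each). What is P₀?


a = λ/μ = 23.7/26.77 = 0.8853; ρ = a/c = 0.4427
Σ_{k=0}^{1} a^k/k! (terms k=0..1) = 1.00000 + 0.88532 = 1.88532
Tail: a^2/(2!(1−ρ)) = 0.78379/(2·0.5573) = 0.70315
P₀ = 1/(1.88532 + 0.70315) = 1/2.58847 = 0.386328

Final: 0.386328


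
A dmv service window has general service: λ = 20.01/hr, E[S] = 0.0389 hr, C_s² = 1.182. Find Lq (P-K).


ρ = λ·E[S] = 20.01·0.0389 = 0.7784
Lq = ρ²(1+C_s²)/(2(1−ρ)) = 0.6059·(1+1.182)/(2·0.2216)
= 0.6059·2.1820/0.4432 = 2.98282

Final: 2.98282


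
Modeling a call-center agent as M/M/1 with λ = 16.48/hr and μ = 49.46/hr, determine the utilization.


ρ = λ/μ = 16.48/49.46 = 0.3332

Final: 0.3332


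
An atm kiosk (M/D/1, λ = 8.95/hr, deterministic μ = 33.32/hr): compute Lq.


ρ = 8.95/33.32 = 0.2686
M/D/1: Lq = ρ²/(2(1−ρ)) = 0.07215/(2·0.7314) = 0.04932

Final: 0.04932


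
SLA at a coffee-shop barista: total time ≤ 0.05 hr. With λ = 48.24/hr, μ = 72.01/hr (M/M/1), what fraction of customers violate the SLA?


W ~ Exponential(μ−λ) for M/M/1.
μ − λ = 72.01 − 48.24 = 23.7700
P(W > t) = e^{−(μ−λ)t} = e^{−1.1885} = 0.304678

Final: 0.304678


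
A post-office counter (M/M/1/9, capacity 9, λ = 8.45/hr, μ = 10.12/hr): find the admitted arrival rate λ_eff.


ρ = 0.8350; P_K = (1−ρ)ρ^9/(1−ρ^10) = 0.038976
λ_eff = λ(1 − P_K) = 8.45·(1 − 0.038976) = 8.45·0.961024 = 8.1207 /hr

Final: 8.1207 /hr


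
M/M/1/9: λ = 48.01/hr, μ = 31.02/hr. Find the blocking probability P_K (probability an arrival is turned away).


ρ = λ/μ = 48.01/31.02 = 1.5477
P_K = (1−ρ)ρ^K/(1−ρ^(K+1)) = (-0.5477·50.957629)/(1 − 78.867691)
= -27.910062/-77.867691 = 0.358429

Final: 0.358429


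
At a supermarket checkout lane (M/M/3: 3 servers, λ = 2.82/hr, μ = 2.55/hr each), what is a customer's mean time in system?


a = 1.1059; ρ = 0.3686; P₀ = 0.325268
Lq = P₀·a^c·ρ/(c!(1−ρ)²) = 0.06780
Wq = Lq/λ = 0.06780/2.82 = 0.02404 hr
W = Wq + 1/μ = 0.02404 + 0.39216 = 0.41620 hr

Final: 0.41620 hr


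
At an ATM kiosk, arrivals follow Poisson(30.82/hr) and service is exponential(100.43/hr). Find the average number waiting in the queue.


ρ = 30.82/100.43 = 0.3069
Lq = ρ²/(1−ρ) = 0.09418/0.6931 = 0.1359

Final: 0.1359


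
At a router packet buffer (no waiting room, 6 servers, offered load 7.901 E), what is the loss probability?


B(c,a) = (a^c/c!) / Σ_{k=0}^{c} a^k/k!
a^6/6! = 337.877969
Σ terms (k=0..6): 1.00000 + 7.90100 + 31.21290 + 82.20438 + 162.37419 + 256.58370 + 337.87797 = 879.154137
B = 337.877969/879.154137 = 0.384322

Final: 0.384322


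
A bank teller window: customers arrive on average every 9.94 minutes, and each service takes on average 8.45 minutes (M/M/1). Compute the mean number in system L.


λ = 60/9.94 = 6.0362 /hr
μ = 60/8.45 = 7.1006 /hr
ρ = λ/μ = 6.0362/7.1006 = 0.8501
L = ρ/(1−ρ) = 0.8501/0.1499 = 5.6711

Final: 5.6711


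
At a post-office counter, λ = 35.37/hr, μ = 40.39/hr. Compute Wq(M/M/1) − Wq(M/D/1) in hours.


ρ = 35.37/40.39 = 0.8757
Wq(M/M/1) = ρ/(μ−λ) = 0.8757/5.02 = 0.17444 hr
Wq(M/D/1) = ρ/(2(μ−λ)) = 0.08722 hr
Savings = 0.17444 − 0.08722 = 0.08722 hr

Final: 0.08722 hr


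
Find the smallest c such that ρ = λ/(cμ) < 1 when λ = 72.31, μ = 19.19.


Stability requires cμ > λ ⇔ c > λ/μ.
λ/μ = 72.31/19.19 = 3.7681
Minimum integer c = ⌊3.7681⌋ + 1 = 4
Check: 4·19.19 = 76.76 > 72.31, while 3·19.19 = 57.57 ≤ 72.31

Final: 4 servers


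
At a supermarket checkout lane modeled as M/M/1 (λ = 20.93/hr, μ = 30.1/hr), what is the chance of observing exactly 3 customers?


ρ = 20.93/30.1 = 0.6953
P_n = (1−ρ)·ρ^n = (1 − 0.6953)·0.6953^3 = 0.3047·0.336208 = 0.102426

Final: 0.102426


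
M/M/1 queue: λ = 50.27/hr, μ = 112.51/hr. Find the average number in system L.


ρ = λ/μ = 50.27/112.51 = 0.4468
L = ρ/(1−ρ) = 0.4468/(1 − 0.4468) = 0.4468/0.5532 = 0.8077

Final: 0.8077


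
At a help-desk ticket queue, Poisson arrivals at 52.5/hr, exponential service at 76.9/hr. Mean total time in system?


W = 1/(μ−λ) = 1/(76.9 − 52.5) = 1/24.40 = 0.04098 hr

Final: 0.04098 hr


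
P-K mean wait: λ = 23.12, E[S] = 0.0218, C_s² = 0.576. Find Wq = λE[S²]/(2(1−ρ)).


ρ = λ·E[S] = 23.12·0.0218 = 0.5040
E[S²] = E[S]²(1+C_s²) = 0.0218²·(1+0.576) = 0.0007490
Wq = λ·E[S²]/(2(1−ρ)) = 23.12·0.0007490/(2·0.4960) = 0.01746 hr

Final: 0.01746 hr


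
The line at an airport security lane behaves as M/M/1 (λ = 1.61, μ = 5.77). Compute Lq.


ρ = 1.61/5.77 = 0.2790
Lq = ρ²/(1−ρ) = 0.07786/0.7210 = 0.1080

Final: 0.1080


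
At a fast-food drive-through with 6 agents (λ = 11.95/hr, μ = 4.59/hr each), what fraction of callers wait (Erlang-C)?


a = λ/μ = 2.6035; ρ = a/6 = 0.4339
P₀ = 0.073482 (from M/M/c formula)
C(c,a) = [a^c/(c!(1−ρ))]·P₀ = [311.40911/(720·0.5661)]·0.073482
= 0.76404·0.073482 = 0.056143

Final: 0.056143


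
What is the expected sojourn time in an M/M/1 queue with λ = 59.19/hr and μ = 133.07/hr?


W = 1/(μ−λ) = 1/(133.07 − 59.19) = 1/73.88 = 0.01354 hr

Final: 0.01354 hr


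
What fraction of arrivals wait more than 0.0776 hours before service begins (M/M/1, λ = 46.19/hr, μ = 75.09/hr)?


ρ = 46.19/75.09 = 0.6151
P(Wq > t) = ρ·e^{−(μ−λ)t} = 0.6151·e^{−2.2426}
= 0.6151·0.106178 = 0.065313

Final: 0.065313


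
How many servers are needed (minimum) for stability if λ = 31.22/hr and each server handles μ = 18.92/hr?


Stability requires cμ > λ ⇔ c > λ/μ.
λ/μ = 31.22/18.92 = 1.6501
Minimum integer c = ⌊1.6501⌋ + 1 = 2
Check: 2·18.92 = 37.84 > 31.22, while 1·18.92 = 18.92 ≤ 31.22

Final: 2 servers


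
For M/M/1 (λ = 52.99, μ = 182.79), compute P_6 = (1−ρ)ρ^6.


ρ = 52.99/182.79 = 0.2899
P_n = (1−ρ)·ρ^n = (1 − 0.2899)·0.2899^6 = 0.7101·0.0005935 = 0.0004215

Final: 0.0004215


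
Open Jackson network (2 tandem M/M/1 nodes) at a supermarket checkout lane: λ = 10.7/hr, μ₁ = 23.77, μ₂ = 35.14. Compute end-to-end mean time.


Each node sees arrival rate λ = 10.7/hr (tandem ⇒ throughput preserved).
W₁ = 1/(μ₁−λ) = 1/(23.77−10.7) = 0.07651 hr
W₂ = 1/(μ₂−λ) = 1/(35.14−10.7) = 0.04092 hr
W_total = W₁ + W₂ = 0.07651 + 0.04092 = 0.11743 hr

Final: 0.11743 hr
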